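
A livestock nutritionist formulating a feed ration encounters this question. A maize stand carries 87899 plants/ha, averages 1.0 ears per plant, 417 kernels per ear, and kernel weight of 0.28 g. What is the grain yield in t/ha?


Y = density * ears * kernels * kw
  = 87899 * 1.0 * 417 * 0.28 g/ha
  = 10263087.24 g/ha
  = 10263.09 kg/ha = 10.26 t/ha


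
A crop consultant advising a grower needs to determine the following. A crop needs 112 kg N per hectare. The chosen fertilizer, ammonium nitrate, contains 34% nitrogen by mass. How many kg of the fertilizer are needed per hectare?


Rate = N_required / (N_content / 100)
     = 112 / (34 / 100)
     = 112 / 0.34
     = 329.41 kg/ha


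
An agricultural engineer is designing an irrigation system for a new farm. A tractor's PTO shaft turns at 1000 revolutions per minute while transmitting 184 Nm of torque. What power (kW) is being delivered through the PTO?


P = 2*pi*n*T / 60000
  = 2*pi * 1000 * 184 / 60000
  = 1156106.10 / 60000
  = 19.27 kW


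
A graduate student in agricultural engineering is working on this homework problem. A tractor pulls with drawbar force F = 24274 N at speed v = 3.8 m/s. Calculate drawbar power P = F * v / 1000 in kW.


P = F * v / 1000
  = 24274 * 3.8 / 1000
  = 92241.20 / 1000
  = 92.24 kW


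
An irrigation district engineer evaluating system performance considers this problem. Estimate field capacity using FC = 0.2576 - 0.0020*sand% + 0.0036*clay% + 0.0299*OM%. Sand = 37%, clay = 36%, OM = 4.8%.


FC = 0.2576 - 0.0020*37 + 0.0036*36 + 0.0299*4.8
   = 0.2576 - 0.0740 + 0.1296 + 0.1435
   = 0.4567


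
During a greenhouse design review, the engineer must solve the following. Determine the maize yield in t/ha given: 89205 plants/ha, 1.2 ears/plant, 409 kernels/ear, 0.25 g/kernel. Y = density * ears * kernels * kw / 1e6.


Y = density * ears * kernels * kw
  = 89205 * 1.2 * 409 * 0.25 g/ha
  = 10945453.50 g/ha
  = 10945.45 kg/ha = 10.95 t/ha


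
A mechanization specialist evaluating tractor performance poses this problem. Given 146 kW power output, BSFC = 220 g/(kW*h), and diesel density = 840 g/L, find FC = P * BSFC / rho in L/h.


FC = P * BSFC / rho_fuel
   = 146 * 220 / 840
   = 32120 / 840
   = 38.24 L/h


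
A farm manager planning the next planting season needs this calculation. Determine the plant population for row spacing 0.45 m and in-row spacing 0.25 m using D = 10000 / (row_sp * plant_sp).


D = 10000 / (row_sp * plant_sp)
  = 10000 / (0.45 * 0.25)
  = 10000 / 0.1125
  = 88888.89 plants/ha


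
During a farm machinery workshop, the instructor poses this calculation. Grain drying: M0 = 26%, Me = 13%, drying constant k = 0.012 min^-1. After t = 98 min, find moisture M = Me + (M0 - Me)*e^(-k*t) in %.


M = Me + (M0 - Me) * e^(-k*t)
  = 13 + (26 - 13) * e^(-0.012*98)
  = 13 + 13 * e^(-1.176)
  = 13 + 13 * 0.30851
  = 13 + 4.0106
  = 17.01%


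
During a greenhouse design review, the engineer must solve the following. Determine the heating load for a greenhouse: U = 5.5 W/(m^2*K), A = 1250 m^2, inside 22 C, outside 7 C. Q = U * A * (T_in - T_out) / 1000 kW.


dT = 22 - (7) = 15 K
Q = U * A * dT
  = 5.5 * 1250 * 15
  = 103125 W = 103.13 kW


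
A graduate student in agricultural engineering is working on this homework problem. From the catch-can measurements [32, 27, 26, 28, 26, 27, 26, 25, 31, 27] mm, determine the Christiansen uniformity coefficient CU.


xbar = 275 / 10 = 27.500
sum|xi - xbar| = 17
CU = 100 * (1 - 17 / (10 * 27.500))
   = 100 * (1 - 0.0618)
   = 93.82%


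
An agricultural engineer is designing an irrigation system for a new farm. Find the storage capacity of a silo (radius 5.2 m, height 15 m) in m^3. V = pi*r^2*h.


V = pi * r^2 * h
  = pi * 5.2^2 * 15
  = pi * 27.04 * 15
  = 1274.23 m^3


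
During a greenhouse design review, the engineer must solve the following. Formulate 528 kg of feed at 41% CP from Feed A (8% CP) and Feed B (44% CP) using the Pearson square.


parts_A = CP_b - target = 44 - 41 = 3
parts_B = target - CP_a = 41 - 8 = 33
total_parts = 3 + 33 = 36
Feed A = 528 * 3 / 36 = 44 kg
Feed B = 528 * 33 / 36 = 484 kg

44 kg


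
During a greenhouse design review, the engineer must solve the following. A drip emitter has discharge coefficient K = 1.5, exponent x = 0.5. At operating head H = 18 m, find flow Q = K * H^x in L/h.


Q = K * H^x
  = 1.5 * 18^0.5
  = 1.5 * 4.2426
  = 6.36 L/h


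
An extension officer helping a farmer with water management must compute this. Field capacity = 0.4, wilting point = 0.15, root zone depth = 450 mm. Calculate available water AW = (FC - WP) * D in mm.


AW = (FC - WP) * D
   = (0.4 - 0.15) * 450
   = 0.25 * 450
   = 112.50 mm


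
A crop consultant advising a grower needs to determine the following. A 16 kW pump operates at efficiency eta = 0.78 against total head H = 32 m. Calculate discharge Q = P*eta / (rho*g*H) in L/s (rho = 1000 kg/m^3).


Q = (P * 1000 * eta) / (rho * g * H)
  = (16 * 1000 * 0.78) / (1000 * 9.81 * 32)
  = 12480 / 313920
  = 0.03976 m^3/s = 39.76 L/s


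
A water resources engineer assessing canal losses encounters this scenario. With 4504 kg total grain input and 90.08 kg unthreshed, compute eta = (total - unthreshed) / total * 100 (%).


eta = (total - unthreshed) / total * 100
    = (4504 - 90.08) / 4504 * 100
    = 4413.92 / 4504 * 100
    = 98%


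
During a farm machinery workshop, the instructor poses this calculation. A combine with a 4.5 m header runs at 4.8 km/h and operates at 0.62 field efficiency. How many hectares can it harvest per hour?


C = w * v * eta_f / 10
  = 4.5 * 4.8 * 0.62 / 10
  = 13.39 / 10
  = 1.34 ha/h


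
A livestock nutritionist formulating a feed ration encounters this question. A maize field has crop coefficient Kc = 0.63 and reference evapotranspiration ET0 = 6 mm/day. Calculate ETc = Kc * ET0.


ETc = Kc * ET0
    = 0.63 * 6
    = 3.78 mm/day


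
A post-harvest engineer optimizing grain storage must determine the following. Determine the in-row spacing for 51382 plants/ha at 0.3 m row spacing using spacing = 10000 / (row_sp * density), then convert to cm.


spacing = 10000 / (row_sp * density)
        = 10000 / (0.3 * 51382)
        = 10000 / 15414.60
        = 0.64874 m = 64.87 cm


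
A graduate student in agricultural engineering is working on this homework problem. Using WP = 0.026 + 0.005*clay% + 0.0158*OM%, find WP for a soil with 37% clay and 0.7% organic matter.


WP = 0.026 + 0.005*37 + 0.0158*0.7
   = 0.026 + 0.1850 + 0.0111
   = 0.2221


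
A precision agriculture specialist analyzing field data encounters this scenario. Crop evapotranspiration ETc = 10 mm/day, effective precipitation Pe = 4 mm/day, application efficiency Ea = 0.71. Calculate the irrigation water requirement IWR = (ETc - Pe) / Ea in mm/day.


IWR = (ETc - Pe) / Ea
    = (10 - 4) / 0.71
    = 6 / 0.71
    = 8.45 mm/day


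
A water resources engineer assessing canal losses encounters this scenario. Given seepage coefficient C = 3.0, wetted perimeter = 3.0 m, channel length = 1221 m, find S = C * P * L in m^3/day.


S = C * P * L
  = 3.0 * 3.0 * 1221
  = 10989 m^3/day


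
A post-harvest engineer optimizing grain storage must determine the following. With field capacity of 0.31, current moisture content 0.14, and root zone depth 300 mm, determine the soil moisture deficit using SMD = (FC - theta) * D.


SMD = (FC - theta) * D
    = (0.31 - 0.14) * 300
    = 0.170 * 300
    = 51 mm


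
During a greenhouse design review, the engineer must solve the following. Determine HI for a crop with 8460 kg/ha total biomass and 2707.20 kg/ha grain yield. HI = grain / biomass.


HI = grain_yield / biomass
   = 2707.20 / 8460
   = 0.32


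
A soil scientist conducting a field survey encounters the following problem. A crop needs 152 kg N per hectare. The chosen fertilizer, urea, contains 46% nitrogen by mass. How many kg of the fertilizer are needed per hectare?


Rate = N_required / (N_content / 100)
     = 152 / (46 / 100)
     = 152 / 0.46
     = 330.43 kg/ha


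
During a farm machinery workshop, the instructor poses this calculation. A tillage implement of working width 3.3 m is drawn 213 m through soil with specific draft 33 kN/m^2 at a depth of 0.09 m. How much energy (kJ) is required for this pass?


E = k * d * w * L
  = 33 * 0.09 * 3.3 * 213
  = 2087.61 kJ


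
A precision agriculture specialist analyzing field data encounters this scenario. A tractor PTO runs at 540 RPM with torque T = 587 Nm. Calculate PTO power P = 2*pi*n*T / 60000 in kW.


P = 2*pi*n*T / 60000
  = 2*pi * 540 * 587 / 60000
  = 1991644.08 / 60000
  = 33.19 kW


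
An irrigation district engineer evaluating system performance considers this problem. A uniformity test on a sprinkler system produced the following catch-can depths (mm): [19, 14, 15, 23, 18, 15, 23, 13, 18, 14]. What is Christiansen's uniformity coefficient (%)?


xbar = 172 / 10 = 17.200
sum|xi - xbar| = 30
CU = 100 * (1 - 30 / (10 * 17.200))
   = 100 * (1 - 0.1744)
   = 82.56%


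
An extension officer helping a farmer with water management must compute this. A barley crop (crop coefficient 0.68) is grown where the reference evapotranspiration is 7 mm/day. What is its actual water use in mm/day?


ETc = Kc * ET0
    = 0.68 * 7
    = 4.76 mm/day


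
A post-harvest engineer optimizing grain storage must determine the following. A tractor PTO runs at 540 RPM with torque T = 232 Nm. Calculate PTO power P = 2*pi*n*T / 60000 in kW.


P = 2*pi*n*T / 60000
  = 2*pi * 540 * 232 / 60000
  = 787157.46 / 60000
  = 13.12 kW


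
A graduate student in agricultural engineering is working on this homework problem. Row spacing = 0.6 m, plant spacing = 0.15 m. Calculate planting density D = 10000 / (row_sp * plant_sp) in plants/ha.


D = 10000 / (row_sp * plant_sp)
  = 10000 / (0.6 * 0.15)
  = 10000 / 0.0900
  = 111111.11 plants/ha


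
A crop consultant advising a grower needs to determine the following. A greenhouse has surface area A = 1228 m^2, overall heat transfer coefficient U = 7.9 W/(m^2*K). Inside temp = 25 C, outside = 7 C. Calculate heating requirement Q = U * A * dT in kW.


dT = 25 - (7) = 18 K
Q = U * A * dT
  = 7.9 * 1228 * 18
  = 174621.60 W = 174.62 kW


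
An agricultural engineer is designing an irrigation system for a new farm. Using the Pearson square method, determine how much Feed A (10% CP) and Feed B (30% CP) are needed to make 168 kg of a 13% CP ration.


parts_A = CP_b - target = 30 - 13 = 17
parts_B = target - CP_a = 13 - 10 = 3
total_parts = 17 + 3 = 20
Feed A = 168 * 17 / 20 = 142.80 kg
Feed B = 168 * 3 / 20 = 25.20 kg

142.80 kg


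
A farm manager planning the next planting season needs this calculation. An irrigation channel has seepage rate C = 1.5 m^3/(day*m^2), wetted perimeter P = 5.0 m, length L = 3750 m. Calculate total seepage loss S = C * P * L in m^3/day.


S = C * P * L
  = 1.5 * 5.0 * 3750
  = 28125 m^3/day


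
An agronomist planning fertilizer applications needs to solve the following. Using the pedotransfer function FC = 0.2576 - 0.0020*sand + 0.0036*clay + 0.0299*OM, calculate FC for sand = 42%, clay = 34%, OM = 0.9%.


FC = 0.2576 - 0.0020*42 + 0.0036*34 + 0.0299*0.9
   = 0.2576 - 0.0840 + 0.1224 + 0.0269
   = 0.3229


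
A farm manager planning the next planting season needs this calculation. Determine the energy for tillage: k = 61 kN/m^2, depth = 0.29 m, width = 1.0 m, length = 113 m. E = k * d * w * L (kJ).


E = k * d * w * L
  = 61 * 0.29 * 1.0 * 113
  = 1998.97 kJ


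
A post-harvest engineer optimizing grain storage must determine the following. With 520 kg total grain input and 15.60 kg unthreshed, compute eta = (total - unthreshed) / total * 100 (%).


eta = (total - unthreshed) / total * 100
    = (520 - 15.60) / 520 * 100
    = 504.40 / 520 * 100
    = 97%


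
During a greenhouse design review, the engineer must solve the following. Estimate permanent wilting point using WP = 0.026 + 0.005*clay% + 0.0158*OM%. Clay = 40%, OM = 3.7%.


WP = 0.026 + 0.005*40 + 0.0158*3.7
   = 0.026 + 0.2000 + 0.0585
   = 0.2845


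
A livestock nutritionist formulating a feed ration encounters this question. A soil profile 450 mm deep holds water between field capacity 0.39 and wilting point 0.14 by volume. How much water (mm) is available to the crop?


AW = (FC - WP) * D
   = (0.39 - 0.14) * 450
   = 0.25 * 450
   = 112.50 mm


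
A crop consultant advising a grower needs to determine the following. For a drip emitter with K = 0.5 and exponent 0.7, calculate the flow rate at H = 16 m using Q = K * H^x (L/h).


Q = K * H^x
  = 0.5 * 16^0.7
  = 0.5 * 6.9644
  = 3.48 L/h


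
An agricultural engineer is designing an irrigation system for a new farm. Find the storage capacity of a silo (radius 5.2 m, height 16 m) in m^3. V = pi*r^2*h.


V = pi * r^2 * h
  = pi * 5.2^2 * 16
  = pi * 27.04 * 16
  = 1359.18 m^3


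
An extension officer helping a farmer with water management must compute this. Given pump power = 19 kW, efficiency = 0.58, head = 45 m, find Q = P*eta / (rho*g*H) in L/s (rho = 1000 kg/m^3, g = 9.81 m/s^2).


Q = (P * 1000 * eta) / (rho * g * H)
  = (19 * 1000 * 0.58) / (1000 * 9.81 * 45)
  = 11020 / 441450
  = 0.02496 m^3/s = 24.96 L/s


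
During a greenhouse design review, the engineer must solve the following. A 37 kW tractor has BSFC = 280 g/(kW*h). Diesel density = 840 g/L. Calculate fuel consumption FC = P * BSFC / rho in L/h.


FC = P * BSFC / rho_fuel
   = 37 * 280 / 840
   = 10360 / 840
   = 12.33 L/h


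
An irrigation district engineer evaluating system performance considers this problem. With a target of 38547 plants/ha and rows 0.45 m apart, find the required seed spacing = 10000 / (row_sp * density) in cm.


spacing = 10000 / (row_sp * density)
        = 10000 / (0.45 * 38547)
        = 10000 / 17346.15
        = 0.57650 m = 57.65 cm


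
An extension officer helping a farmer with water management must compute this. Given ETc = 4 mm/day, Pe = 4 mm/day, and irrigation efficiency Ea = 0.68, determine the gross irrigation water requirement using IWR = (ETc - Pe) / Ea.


IWR = (ETc - Pe) / Ea
    = (4 - 4) / 0.68
    = 0 / 0.68
    = 0 mm/day


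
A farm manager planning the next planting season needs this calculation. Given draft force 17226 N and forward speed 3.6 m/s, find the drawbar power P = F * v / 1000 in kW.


P = F * v / 1000
  = 17226 * 3.6 / 1000
  = 62013.60 / 1000
  = 62.01 kW


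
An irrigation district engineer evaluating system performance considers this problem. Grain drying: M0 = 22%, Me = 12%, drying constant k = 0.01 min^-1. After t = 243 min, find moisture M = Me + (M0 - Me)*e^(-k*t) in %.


M = Me + (M0 - Me) * e^(-k*t)
  = 12 + (22 - 12) * e^(-0.01*243)
  = 12 + 10 * e^(-2.430)
  = 12 + 10 * 0.08804
  = 12 + 0.8804
  = 12.88%


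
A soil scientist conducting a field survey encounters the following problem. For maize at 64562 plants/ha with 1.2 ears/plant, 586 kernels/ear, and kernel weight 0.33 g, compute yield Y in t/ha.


Y = density * ears * kernels * kw
  = 64562 * 1.2 * 586 * 0.33 g/ha
  = 14981999.47 g/ha
  = 14982.00 kg/ha = 14.98 t/ha


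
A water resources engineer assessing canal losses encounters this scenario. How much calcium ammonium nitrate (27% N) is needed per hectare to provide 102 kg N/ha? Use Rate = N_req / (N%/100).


Rate = N_required / (N_content / 100)
     = 102 / (27 / 100)
     = 102 / 0.27
     = 377.78 kg/ha


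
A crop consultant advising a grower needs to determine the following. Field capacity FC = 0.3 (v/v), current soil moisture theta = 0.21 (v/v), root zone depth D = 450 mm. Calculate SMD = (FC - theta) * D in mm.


SMD = (FC - theta) * D
    = (0.3 - 0.21) * 450
    = 0.090 * 450
    = 40.50 mm


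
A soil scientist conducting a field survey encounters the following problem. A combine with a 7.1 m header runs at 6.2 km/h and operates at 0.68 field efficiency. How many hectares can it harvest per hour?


C = w * v * eta_f / 10
  = 7.1 * 6.2 * 0.68 / 10
  = 29.93 / 10
  = 2.99 ha/h


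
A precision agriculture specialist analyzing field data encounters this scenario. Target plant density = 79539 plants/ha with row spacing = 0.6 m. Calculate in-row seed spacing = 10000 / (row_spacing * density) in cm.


spacing = 10000 / (row_sp * density)
        = 10000 / (0.6 * 79539)
        = 10000 / 47723.40
        = 0.20954 m = 20.95 cm


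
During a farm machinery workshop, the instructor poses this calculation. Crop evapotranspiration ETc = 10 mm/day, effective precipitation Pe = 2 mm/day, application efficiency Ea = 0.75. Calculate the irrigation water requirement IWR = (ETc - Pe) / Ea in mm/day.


IWR = (ETc - Pe) / Ea
    = (10 - 2) / 0.75
    = 8 / 0.75
    = 10.67 mm/day


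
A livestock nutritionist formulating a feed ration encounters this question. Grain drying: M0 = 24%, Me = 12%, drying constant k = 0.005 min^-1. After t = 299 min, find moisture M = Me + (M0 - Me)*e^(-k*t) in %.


M = Me + (M0 - Me) * e^(-k*t)
  = 12 + (24 - 12) * e^(-0.005*299)
  = 12 + 12 * e^(-1.495)
  = 12 + 12 * 0.22425
  = 12 + 2.6910
  = 14.69%


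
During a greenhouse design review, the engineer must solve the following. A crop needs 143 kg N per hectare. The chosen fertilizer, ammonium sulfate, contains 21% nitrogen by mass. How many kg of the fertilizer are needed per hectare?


Rate = N_required / (N_content / 100)
     = 143 / (21 / 100)
     = 143 / 0.21
     = 680.95 kg/ha


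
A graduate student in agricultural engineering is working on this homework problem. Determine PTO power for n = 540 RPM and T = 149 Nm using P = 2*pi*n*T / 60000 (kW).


P = 2*pi*n*T / 60000
  = 2*pi * 540 * 149 / 60000
  = 505545.09 / 60000
  = 8.43 kW


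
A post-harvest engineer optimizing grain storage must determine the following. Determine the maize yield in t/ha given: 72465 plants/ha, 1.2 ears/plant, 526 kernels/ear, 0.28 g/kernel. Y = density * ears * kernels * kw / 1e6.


Y = density * ears * kernels * kw
  = 72465 * 1.2 * 526 * 0.28 g/ha
  = 12807174.24 g/ha
  = 12807.17 kg/ha = 12.81 t/ha


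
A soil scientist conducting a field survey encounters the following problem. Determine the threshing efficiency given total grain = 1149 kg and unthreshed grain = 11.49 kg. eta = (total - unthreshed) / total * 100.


eta = (total - unthreshed) / total * 100
    = (1149 - 11.49) / 1149 * 100
    = 1137.51 / 1149 * 100
    = 99%


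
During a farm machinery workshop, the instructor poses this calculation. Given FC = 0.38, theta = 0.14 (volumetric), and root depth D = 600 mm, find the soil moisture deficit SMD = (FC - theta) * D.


SMD = (FC - theta) * D
    = (0.38 - 0.14) * 600
    = 0.240 * 600
    = 144 mm


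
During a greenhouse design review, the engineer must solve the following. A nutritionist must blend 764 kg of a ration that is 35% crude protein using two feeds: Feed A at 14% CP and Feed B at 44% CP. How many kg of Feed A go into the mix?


parts_A = CP_b - target = 44 - 35 = 9
parts_B = target - CP_a = 35 - 14 = 21
total_parts = 9 + 21 = 30
Feed A = 764 * 9 / 30 = 229.20 kg
Feed B = 764 * 21 / 30 = 534.80 kg

229.20 kg


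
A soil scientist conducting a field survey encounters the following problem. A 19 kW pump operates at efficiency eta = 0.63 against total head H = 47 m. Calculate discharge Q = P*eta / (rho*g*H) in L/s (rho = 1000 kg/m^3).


Q = (P * 1000 * eta) / (rho * g * H)
  = (19 * 1000 * 0.63) / (1000 * 9.81 * 47)
  = 11970 / 461070
  = 0.02596 m^3/s = 25.96 L/s


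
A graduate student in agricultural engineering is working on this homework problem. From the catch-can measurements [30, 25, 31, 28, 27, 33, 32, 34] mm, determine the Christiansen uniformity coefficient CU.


xbar = 240 / 8 = 30
sum|xi - xbar| = 20
CU = 100 * (1 - 20 / (8 * 30))
   = 100 * (1 - 0.0833)
   = 91.67%


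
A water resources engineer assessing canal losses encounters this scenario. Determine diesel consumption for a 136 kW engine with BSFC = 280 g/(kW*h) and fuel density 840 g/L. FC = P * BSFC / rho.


FC = P * BSFC / rho_fuel
   = 136 * 280 / 840
   = 38080 / 840
   = 45.33 L/h


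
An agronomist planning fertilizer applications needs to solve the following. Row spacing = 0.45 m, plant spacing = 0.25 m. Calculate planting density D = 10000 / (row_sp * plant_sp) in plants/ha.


D = 10000 / (row_sp * plant_sp)
  = 10000 / (0.45 * 0.25)
  = 10000 / 0.1125
  = 88888.89 plants/ha


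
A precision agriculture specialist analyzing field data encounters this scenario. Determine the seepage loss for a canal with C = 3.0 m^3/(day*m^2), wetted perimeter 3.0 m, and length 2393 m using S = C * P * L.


S = C * P * L
  = 3.0 * 3.0 * 2393
  = 21537 m^3/day


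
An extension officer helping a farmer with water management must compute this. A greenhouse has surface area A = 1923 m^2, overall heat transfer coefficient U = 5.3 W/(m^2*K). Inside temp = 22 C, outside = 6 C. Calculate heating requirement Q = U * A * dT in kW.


dT = 22 - (6) = 16 K
Q = U * A * dT
  = 5.3 * 1923 * 16
  = 163070.40 W = 163.07 kW


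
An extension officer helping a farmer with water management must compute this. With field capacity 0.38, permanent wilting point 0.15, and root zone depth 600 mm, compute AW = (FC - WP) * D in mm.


AW = (FC - WP) * D
   = (0.38 - 0.15) * 600
   = 0.23 * 600
   = 138 mm


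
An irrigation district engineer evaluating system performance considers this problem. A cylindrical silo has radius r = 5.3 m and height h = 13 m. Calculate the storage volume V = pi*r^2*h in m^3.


V = pi * r^2 * h
  = pi * 5.3^2 * 13
  = pi * 28.09 * 13
  = 1147.22 m^3


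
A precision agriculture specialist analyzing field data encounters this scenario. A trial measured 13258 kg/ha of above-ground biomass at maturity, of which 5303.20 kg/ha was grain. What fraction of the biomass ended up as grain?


HI = grain_yield / biomass
   = 5303.20 / 13258
   = 0.40


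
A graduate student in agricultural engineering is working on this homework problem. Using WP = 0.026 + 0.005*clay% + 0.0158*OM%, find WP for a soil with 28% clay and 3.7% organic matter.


WP = 0.026 + 0.005*28 + 0.0158*3.7
   = 0.026 + 0.1400 + 0.0585
   = 0.2245


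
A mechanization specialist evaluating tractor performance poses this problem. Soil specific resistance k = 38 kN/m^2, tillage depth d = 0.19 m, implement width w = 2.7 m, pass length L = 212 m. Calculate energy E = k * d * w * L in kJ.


E = k * d * w * L
  = 38 * 0.19 * 2.7 * 212
  = 4132.73 kJ


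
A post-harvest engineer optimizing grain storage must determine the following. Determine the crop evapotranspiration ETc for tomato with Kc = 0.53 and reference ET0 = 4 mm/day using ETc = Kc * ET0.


ETc = Kc * ET0
    = 0.53 * 4
    = 2.12 mm/day


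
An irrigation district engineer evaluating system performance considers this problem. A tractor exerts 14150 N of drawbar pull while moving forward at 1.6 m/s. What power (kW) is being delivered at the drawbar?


P = F * v / 1000
  = 14150 * 1.6 / 1000
  = 22640 / 1000
  = 22.64 kW


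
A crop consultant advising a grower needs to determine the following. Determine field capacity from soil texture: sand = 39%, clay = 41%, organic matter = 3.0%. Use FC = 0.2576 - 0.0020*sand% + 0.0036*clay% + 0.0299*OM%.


FC = 0.2576 - 0.0020*39 + 0.0036*41 + 0.0299*3.0
   = 0.2576 - 0.0780 + 0.1476 + 0.0897
   = 0.4169


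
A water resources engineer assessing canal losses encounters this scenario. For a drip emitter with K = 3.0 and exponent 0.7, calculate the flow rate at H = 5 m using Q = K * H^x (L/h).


Q = K * H^x
  = 3.0 * 5^0.7
  = 3.0 * 3.0852
  = 9.26 L/h


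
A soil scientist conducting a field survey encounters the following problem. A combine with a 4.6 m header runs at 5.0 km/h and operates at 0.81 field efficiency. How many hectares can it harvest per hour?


C = w * v * eta_f / 10
  = 4.6 * 5.0 * 0.81 / 10
  = 18.63 / 10
  = 1.86 ha/h


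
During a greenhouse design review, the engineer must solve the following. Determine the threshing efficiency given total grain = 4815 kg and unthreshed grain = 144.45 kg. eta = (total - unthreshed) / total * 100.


eta = (total - unthreshed) / total * 100
    = (4815 - 144.45) / 4815 * 100
    = 4670.55 / 4815 * 100
    = 97%


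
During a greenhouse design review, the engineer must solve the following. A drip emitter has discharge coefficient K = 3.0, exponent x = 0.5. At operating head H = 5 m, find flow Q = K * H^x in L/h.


Q = K * H^x
  = 3.0 * 5^0.5
  = 3.0 * 2.2361
  = 6.71 L/h


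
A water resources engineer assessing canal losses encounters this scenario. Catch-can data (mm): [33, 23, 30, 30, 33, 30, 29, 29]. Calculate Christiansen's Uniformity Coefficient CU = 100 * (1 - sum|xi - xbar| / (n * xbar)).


xbar = 237 / 8 = 29.625
sum|xi - xbar| = 15.750
CU = 100 * (1 - 15.750 / (8 * 29.625))
   = 100 * (1 - 0.0665)
   = 93.35%


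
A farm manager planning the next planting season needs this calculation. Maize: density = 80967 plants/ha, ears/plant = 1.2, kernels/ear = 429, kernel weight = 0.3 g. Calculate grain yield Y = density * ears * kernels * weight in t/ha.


Y = density * ears * kernels * kw
  = 80967 * 1.2 * 429 * 0.3 g/ha
  = 12504543.48 g/ha
  = 12504.54 kg/ha = 12.50 t/ha


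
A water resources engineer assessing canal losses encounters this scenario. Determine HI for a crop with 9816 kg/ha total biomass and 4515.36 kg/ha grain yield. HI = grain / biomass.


HI = grain_yield / biomass
   = 4515.36 / 9816
   = 0.46


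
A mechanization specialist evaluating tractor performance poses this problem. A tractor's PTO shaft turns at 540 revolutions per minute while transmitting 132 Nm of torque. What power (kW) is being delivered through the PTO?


P = 2*pi*n*T / 60000
  = 2*pi * 540 * 132 / 60000
  = 447865.45 / 60000
  = 7.46 kW


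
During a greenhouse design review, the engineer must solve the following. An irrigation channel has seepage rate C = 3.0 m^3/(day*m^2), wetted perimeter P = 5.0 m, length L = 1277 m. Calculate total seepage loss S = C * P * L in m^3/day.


S = C * P * L
  = 3.0 * 5.0 * 1277
  = 19155 m^3/day


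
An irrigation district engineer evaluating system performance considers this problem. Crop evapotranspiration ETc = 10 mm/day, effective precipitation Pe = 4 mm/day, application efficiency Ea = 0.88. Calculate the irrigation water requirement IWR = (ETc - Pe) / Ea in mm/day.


IWR = (ETc - Pe) / Ea
    = (10 - 4) / 0.88
    = 6 / 0.88
    = 6.82 mm/day


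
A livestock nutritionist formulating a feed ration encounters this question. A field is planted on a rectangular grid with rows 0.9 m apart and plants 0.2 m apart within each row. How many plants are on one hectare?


D = 10000 / (row_sp * plant_sp)
  = 10000 / (0.9 * 0.2)
  = 10000 / 0.1800
  = 55555.56 plants/ha


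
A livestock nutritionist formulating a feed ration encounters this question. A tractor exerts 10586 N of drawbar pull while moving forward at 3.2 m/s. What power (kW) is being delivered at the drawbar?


P = F * v / 1000
  = 10586 * 3.2 / 1000
  = 33875.20 / 1000
  = 33.88 kW


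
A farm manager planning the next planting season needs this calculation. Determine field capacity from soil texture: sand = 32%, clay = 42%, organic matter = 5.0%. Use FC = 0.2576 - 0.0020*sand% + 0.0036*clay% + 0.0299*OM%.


FC = 0.2576 - 0.0020*32 + 0.0036*42 + 0.0299*5.0
   = 0.2576 - 0.0640 + 0.1512 + 0.1495
   = 0.4943


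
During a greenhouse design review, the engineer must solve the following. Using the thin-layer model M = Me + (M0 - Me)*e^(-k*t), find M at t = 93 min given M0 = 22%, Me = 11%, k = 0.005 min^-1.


M = Me + (M0 - Me) * e^(-k*t)
  = 11 + (22 - 11) * e^(-0.005*93)
  = 11 + 11 * e^(-0.465)
  = 11 + 11 * 0.62814
  = 11 + 6.9095
  = 17.91%


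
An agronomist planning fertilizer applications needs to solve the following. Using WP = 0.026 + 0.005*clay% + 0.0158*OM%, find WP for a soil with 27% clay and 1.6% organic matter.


WP = 0.026 + 0.005*27 + 0.0158*1.6
   = 0.026 + 0.1350 + 0.0253
   = 0.1863


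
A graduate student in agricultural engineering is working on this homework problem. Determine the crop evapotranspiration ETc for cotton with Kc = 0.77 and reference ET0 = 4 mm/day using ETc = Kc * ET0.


ETc = Kc * ET0
    = 0.77 * 4
    = 3.08 mm/day


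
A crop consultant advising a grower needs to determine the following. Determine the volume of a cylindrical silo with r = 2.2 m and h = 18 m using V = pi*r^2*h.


V = pi * r^2 * h
  = pi * 2.2^2 * 18
  = pi * 4.84 * 18
  = 273.70 m^3


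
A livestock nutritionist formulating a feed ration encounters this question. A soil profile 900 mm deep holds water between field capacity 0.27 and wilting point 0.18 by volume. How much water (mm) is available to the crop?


AW = (FC - WP) * D
   = (0.27 - 0.18) * 900
   = 0.09 * 900
   = 81 mm


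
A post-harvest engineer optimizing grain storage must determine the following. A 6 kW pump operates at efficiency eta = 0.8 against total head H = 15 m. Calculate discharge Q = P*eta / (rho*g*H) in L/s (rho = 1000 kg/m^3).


Q = (P * 1000 * eta) / (rho * g * H)
  = (6 * 1000 * 0.8) / (1000 * 9.81 * 15)
  = 4800 / 147150
  = 0.03262 m^3/s = 32.62 L/s


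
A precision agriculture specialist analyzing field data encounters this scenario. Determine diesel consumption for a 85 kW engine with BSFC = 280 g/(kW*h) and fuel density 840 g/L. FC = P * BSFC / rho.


FC = P * BSFC / rho_fuel
   = 85 * 280 / 840
   = 23800 / 840
   = 28.33 L/h


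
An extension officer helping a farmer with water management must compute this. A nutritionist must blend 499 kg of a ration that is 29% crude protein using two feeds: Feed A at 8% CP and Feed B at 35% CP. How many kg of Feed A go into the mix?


parts_A = CP_b - target = 35 - 29 = 6
parts_B = target - CP_a = 29 - 8 = 21
total_parts = 6 + 21 = 27
Feed A = 499 * 6 / 27 = 110.89 kg
Feed B = 499 * 21 / 27 = 388.11 kg

110.89 kg


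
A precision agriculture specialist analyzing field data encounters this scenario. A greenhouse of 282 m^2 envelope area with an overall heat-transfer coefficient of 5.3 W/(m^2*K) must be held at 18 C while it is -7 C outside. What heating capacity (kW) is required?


dT = 18 - (-7) = 25 K
Q = U * A * dT
  = 5.3 * 282 * 25
  = 37365 W = 37.37 kW


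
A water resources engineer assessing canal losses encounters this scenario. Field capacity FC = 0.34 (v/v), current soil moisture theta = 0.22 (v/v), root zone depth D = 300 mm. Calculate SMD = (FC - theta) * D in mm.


SMD = (FC - theta) * D
    = (0.34 - 0.22) * 300
    = 0.120 * 300
    = 36 mm


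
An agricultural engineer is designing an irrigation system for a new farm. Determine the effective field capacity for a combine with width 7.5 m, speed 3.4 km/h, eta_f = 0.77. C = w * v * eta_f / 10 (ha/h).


C = w * v * eta_f / 10
  = 7.5 * 3.4 * 0.77 / 10
  = 19.64 / 10
  = 1.96 ha/h


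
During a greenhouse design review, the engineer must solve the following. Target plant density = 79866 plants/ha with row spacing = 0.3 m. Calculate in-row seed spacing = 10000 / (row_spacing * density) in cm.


spacing = 10000 / (row_sp * density)
        = 10000 / (0.3 * 79866)
        = 10000 / 23959.80
        = 0.41737 m = 41.74 cm


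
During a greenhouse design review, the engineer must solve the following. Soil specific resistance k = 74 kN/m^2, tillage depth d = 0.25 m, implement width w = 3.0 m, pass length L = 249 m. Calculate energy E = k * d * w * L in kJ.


E = k * d * w * L
  = 74 * 0.25 * 3.0 * 249
  = 13819.50 kJ


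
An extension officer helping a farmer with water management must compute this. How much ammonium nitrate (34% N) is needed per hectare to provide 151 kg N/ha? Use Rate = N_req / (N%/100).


Rate = N_required / (N_content / 100)
     = 151 / (34 / 100)
     = 151 / 0.34
     = 444.12 kg/ha


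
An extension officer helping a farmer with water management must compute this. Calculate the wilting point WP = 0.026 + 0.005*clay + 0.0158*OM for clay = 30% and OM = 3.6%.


WP = 0.026 + 0.005*30 + 0.0158*3.6
   = 0.026 + 0.1500 + 0.0569
   = 0.2329


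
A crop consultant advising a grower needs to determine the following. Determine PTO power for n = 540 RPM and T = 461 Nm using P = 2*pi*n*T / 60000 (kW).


P = 2*pi*n*T / 60000
  = 2*pi * 540 * 461 / 60000
  = 1564136.15 / 60000
  = 26.07 kW


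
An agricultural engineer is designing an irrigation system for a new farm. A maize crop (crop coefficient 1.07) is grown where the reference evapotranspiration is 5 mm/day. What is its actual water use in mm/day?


ETc = Kc * ET0
    = 1.07 * 5
    = 5.35 mm/day


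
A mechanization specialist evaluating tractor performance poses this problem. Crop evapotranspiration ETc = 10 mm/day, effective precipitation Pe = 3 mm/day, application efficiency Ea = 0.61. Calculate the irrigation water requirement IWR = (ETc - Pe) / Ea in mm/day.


IWR = (ETc - Pe) / Ea
    = (10 - 3) / 0.61
    = 7 / 0.61
    = 11.48 mm/day


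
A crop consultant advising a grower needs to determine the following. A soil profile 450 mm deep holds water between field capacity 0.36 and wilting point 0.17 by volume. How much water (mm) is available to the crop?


AW = (FC - WP) * D
   = (0.36 - 0.17) * 450
   = 0.19 * 450
   = 85.50 mm


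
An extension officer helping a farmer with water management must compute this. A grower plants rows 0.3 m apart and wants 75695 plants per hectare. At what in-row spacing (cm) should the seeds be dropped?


spacing = 10000 / (row_sp * density)
        = 10000 / (0.3 * 75695)
        = 10000 / 22708.50
        = 0.44036 m = 44.04 cm


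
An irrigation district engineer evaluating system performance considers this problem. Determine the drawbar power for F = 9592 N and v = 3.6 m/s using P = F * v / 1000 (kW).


P = F * v / 1000
  = 9592 * 3.6 / 1000
  = 34531.20 / 1000
  = 34.53 kW


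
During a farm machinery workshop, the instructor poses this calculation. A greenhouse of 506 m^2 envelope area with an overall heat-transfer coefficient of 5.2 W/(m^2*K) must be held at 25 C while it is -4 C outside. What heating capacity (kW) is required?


dT = 25 - (-4) = 29 K
Q = U * A * dT
  = 5.2 * 506 * 29
  = 76304.80 W = 76.30 kW


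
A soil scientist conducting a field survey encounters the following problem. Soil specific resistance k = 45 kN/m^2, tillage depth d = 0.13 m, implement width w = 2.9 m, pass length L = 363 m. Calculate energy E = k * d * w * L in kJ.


E = k * d * w * L
  = 45 * 0.13 * 2.9 * 363
  = 6158.30 kJ


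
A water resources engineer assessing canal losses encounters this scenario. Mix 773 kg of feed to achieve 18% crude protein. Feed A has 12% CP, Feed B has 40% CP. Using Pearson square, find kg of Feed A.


parts_A = CP_b - target = 40 - 18 = 22
parts_B = target - CP_a = 18 - 12 = 6
total_parts = 22 + 6 = 28
Feed A = 773 * 22 / 28 = 607.36 kg
Feed B = 773 * 6 / 28 = 165.64 kg

607.36 kg


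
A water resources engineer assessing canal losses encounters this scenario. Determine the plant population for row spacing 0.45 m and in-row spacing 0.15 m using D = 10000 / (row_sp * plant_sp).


D = 10000 / (row_sp * plant_sp)
  = 10000 / (0.45 * 0.15)
  = 10000 / 0.0675
  = 148148.15 plants/ha


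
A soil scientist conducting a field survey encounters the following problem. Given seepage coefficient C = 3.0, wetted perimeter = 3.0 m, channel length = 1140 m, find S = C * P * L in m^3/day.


S = C * P * L
  = 3.0 * 3.0 * 1140
  = 10260 m^3/day


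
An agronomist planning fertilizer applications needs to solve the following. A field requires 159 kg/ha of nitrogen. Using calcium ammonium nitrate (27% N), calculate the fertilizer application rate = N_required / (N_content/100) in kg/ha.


Rate = N_required / (N_content / 100)
     = 159 / (27 / 100)
     = 159 / 0.27
     = 588.89 kg/ha


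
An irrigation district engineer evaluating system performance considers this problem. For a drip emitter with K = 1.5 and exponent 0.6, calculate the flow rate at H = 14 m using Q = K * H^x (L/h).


Q = K * H^x
  = 1.5 * 14^0.6
  = 1.5 * 4.8717
  = 7.31 L/h


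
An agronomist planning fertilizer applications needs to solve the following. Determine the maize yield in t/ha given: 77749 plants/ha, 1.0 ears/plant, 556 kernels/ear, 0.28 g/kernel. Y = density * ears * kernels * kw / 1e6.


Y = density * ears * kernels * kw
  = 77749 * 1.0 * 556 * 0.28 g/ha
  = 12103964.32 g/ha
  = 12103.96 kg/ha = 12.10 t/ha


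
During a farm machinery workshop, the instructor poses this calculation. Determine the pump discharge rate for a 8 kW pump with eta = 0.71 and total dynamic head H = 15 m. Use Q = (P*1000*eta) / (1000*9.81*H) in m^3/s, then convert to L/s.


Q = (P * 1000 * eta) / (rho * g * H)
  = (8 * 1000 * 0.71) / (1000 * 9.81 * 15)
  = 5680 / 147150
  = 0.03860 m^3/s = 38.60 L/s


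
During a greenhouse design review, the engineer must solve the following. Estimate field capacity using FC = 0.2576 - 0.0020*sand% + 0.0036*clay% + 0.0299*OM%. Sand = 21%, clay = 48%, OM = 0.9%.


FC = 0.2576 - 0.0020*21 + 0.0036*48 + 0.0299*0.9
   = 0.2576 - 0.0420 + 0.1728 + 0.0269
   = 0.4153


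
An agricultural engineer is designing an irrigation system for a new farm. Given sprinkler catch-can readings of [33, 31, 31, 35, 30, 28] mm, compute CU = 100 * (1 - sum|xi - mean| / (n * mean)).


xbar = 188 / 6 = 31.333
sum|xi - xbar| = 10.667
CU = 100 * (1 - 10.667 / (6 * 31.333))
   = 100 * (1 - 0.0567)
   = 94.33%


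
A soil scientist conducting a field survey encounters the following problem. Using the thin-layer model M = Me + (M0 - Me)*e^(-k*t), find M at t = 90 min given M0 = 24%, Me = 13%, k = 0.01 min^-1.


M = Me + (M0 - Me) * e^(-k*t)
  = 13 + (24 - 13) * e^(-0.01*90)
  = 13 + 11 * e^(-0.900)
  = 13 + 11 * 0.40657
  = 13 + 4.4723
  = 17.47%


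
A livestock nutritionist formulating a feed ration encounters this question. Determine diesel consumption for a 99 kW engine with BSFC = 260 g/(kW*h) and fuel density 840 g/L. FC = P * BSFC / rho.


FC = P * BSFC / rho_fuel
   = 99 * 260 / 840
   = 25740 / 840
   = 30.64 L/h


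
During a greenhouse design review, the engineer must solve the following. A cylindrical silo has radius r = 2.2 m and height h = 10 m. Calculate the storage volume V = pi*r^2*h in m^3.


V = pi * r^2 * h
  = pi * 2.2^2 * 10
  = pi * 4.84 * 10
  = 152.05 m^3


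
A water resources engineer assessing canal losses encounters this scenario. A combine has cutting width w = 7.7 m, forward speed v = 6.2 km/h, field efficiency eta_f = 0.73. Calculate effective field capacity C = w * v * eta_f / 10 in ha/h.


C = w * v * eta_f / 10
  = 7.7 * 6.2 * 0.73 / 10
  = 34.85 / 10
  = 3.49 ha/h


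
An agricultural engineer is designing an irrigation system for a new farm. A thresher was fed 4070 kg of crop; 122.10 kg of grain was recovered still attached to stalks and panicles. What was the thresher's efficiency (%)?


eta = (total - unthreshed) / total * 100
    = (4070 - 122.10) / 4070 * 100
    = 3947.90 / 4070 * 100
    = 97%


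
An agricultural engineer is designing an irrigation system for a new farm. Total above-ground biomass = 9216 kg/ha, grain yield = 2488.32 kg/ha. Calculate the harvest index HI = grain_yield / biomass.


HI = grain_yield / biomass
   = 2488.32 / 9216
   = 0.27


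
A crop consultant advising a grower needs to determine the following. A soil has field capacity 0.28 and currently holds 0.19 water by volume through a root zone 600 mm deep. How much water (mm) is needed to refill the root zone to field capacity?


SMD = (FC - theta) * D
    = (0.28 - 0.19) * 600
    = 0.090 * 600
    = 54 mm


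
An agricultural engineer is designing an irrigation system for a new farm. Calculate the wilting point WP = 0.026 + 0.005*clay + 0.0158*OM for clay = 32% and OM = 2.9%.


WP = 0.026 + 0.005*32 + 0.0158*2.9
   = 0.026 + 0.1600 + 0.0458
   = 0.2318
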